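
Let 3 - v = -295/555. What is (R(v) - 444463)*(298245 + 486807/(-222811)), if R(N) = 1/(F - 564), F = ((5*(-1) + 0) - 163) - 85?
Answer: -24130387098494017536/182036587 ≈ -1.3256e+11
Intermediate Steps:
v = 392/111 (v = 3 - (-295)/555 = 3 - 1*(-59/111) = 3 + 59/111 = 392/111 ≈ 3.5315)
F = -253 (F = ((-5 + 0) - 163) - 85 = (-5 - 163) - 85 = -168 - 85 = -253)
R(N) = -1/817 (R(N) = 1/(-253 - 564) = 1/(-817) = -1/817)
(R(v) - 444463)*(298245 + 486807/(-222811)) = (-1/817 - 444463)*(298245 + 486807/(-222811)) = -363126272*(298245 + 486807*(-1/222811))/817 = -363126272*(298245 - 486807/222811)/817 = -363126272/817*66451779888/222811 = -24130387098494017536/182036587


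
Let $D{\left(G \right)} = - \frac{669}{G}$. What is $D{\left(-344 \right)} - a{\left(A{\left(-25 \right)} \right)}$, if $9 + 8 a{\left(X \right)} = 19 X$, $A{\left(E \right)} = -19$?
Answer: $\frac{16579}{344} \approx 48.195$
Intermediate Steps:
$a{\left(X \right)} = - \frac{9}{8} + \frac{19 X}{8}$
$D{\left(-344 \right)} - a{\left(A{\left(-25 \right)} \right)} = - \frac{669}{-344} - \left(- \frac{9}{8} + \frac{19}{8} \left(-19\right)\right) = \left(-669\right) \left(- \frac{1}{344}\right) - \left(- \frac{9}{8} - \frac{361}{8}\right) = \frac{669}{344} - - \frac{185}{4} = \frac{669}{344} + \frac{185}{4} = \frac{16579}{344}$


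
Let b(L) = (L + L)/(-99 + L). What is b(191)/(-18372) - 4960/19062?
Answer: -699232727/2684920824 ≈ -0.26043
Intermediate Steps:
b(L) = 2*L/(-99 + L) (b(L) = (2*L)/(-99 + L) = 2*L/(-99 + L))
b(191)/(-18372) - 4960/19062 = (2*191/(-99 + 191))/(-18372) - 4960/19062 = (2*191/92)*(-1/18372) - 4960*1/19062 = (2*191*(1/92))*(-1/18372) - 2480/9531 = (191/46)*(-1/18372) - 2480/9531 = -191/845112 - 2480/9531 = -699232727/2684920824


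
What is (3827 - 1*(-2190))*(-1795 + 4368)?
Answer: 15481741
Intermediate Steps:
(3827 - 1*(-2190))*(-1795 + 4368) = (3827 + 2190)*2573 = 6017*2573 = 15481741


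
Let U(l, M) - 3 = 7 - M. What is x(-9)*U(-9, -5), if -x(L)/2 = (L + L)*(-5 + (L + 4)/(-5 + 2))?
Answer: -1800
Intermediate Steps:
U(l, M) = 10 - M (U(l, M) = 3 + (7 - M) = 10 - M)
x(L) = -4*L*(-19/3 - L/3) (x(L) = -2*(L + L)*(-5 + (L + 4)/(-5 + 2)) = -2*2*L*(-5 + (4 + L)/(-3)) = -2*2*L*(-5 + (4 + L)*(-⅓)) = -2*2*L*(-5 + (-4/3 - L/3)) = -2*2*L*(-19/3 - L/3) = -4*L*(-19/3 - L/3))
x(-9)*U(-9, -5) = ((4/3)*(-9)*(19 - 9))*(10 - 1*(-5)) = ((4/3)*(-9)*10)*(10 + 5) = -120*15 = -1800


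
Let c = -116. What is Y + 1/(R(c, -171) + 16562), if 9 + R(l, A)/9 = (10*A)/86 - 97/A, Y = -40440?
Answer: -538779814103/13322943 ≈ -40440.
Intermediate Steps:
R(l, A) = -81 - 873/A + 45*A/43 (R(l, A) = -81 + 9*((10*A)/86 - 97/A) = -81 + 9*((10*A)*(1/86) - 97/A) = -81 + 9*(5*A/43 - 97/A) = -81 + 9*(-97/A + 5*A/43) = -81 + (-873/A + 45*A/43) = -81 - 873/A + 45*A/43)
Y + 1/(R(c, -171) + 16562) = -40440 + 1/((-81 - 873/(-171) + (45/43)*(-171)) + 16562) = -40440 + 1/((-81 - 873*(-1/171) - 7695/43) + 16562) = -40440 + 1/((-81 + 97/19 - 7695/43) + 16562) = -40440 + 1/(-208211/817 + 16562) = -40440 + 1/(13322943/817) = -40440 + 817/13322943 = -538779814103/13322943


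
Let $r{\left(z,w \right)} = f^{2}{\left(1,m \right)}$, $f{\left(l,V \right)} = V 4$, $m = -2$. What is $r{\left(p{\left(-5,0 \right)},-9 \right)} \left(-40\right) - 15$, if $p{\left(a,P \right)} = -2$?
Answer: $-2575$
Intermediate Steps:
$f{\left(l,V \right)} = 4 V$
$r{\left(z,w \right)} = 64$ ($r{\left(z,w \right)} = \left(4 \left(-2\right)\right)^{2} = \left(-8\right)^{2} = 64$)
$r{\left(p{\left(-5,0 \right)},-9 \right)} \left(-40\right) - 15 = 64 \left(-40\right) - 15 = -2560 - 15 = -2575$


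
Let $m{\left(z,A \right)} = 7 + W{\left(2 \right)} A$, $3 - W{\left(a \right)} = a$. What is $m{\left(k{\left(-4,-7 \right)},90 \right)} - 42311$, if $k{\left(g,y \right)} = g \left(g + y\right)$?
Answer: $-42214$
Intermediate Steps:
$W{\left(a \right)} = 3 - a$
$m{\left(z,A \right)} = 7 + A$ ($m{\left(z,A \right)} = 7 + \left(3 - 2\right) A = 7 + 1 A = 7 + A$)
$m{\left(k{\left(-4,-7 \right)},90 \right)} - 42311 = \left(7 + 90\right) - 42311 = 97 - 42311 = -42214$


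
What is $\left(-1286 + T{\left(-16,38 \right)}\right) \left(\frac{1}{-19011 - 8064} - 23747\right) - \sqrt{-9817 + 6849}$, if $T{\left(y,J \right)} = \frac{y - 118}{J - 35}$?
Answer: $\frac{2566656503792}{81225} - 2 i \sqrt{742} \approx 3.1599 \cdot 10^{7} - 54.479 i$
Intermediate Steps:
$T{\left(y,J \right)} = \frac{-118 + y}{-35 + J}$
$\left(-1286 + T{\left(-16,38 \right)}\right) \left(\frac{1}{-19011 - 8064} - 23747\right) - \sqrt{-9817 + 6849} = \left(-1286 + \frac{-118 - 16}{-35 + 38}\right) \left(\frac{1}{-19011 - 8064} - 23747\right) - \sqrt{-9817 + 6849} = \left(-1286 + \frac{1}{3} \left(-134\right)\right) \left(\frac{1}{-27075} - 23747\right) - \sqrt{-2968} = \left(-1286 + \frac{1}{3} \left(-134\right)\right) \left(- \frac{1}{27075} - 23747\right) - 2 i \sqrt{742} = \left(-1286 - \frac{134}{3}\right) \left(- \frac{642950026}{27075}\right) - 2 i \sqrt{742} = \left(- \frac{3992}{3}\right) \left(- \frac{642950026}{27075}\right) - 2 i \sqrt{742} = \frac{2566656503792}{81225} - 2 i \sqrt{742}$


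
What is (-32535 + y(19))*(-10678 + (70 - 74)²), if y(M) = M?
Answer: 346685592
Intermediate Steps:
(-32535 + y(19))*(-10678 + (70 - 74)²) = (-32535 + 19)*(-10678 + (70 - 74)²) = -32516*(-10678 + (-4)²) = -32516*(-10678 + 16) = -32516*(-10662) = 346685592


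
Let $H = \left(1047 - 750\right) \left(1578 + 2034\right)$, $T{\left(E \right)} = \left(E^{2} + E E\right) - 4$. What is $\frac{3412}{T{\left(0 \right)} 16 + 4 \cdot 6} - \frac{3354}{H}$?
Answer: $- \frac{886726}{10395} \approx -85.303$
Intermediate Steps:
$T{\left(E \right)} = -4 + 2 E^{2}$ ($T{\left(E \right)} = \left(E^{2} + E^{2}\right) - 4 = 2 E^{2} - 4 = -4 + 2 E^{2}$)
$H = 1072764$ ($H = 297 \cdot 3612 = 1072764$)
$\frac{3412}{T{\left(0 \right)} 16 + 4 \cdot 6} - \frac{3354}{H} = \frac{3412}{\left(-4 + 2 \cdot 0^{2}\right) 16 + 4 \cdot 6} - \frac{3354}{1072764} = \frac{3412}{\left(-4 + 2 \cdot 0\right) 16 + 24} - \frac{13}{4158} = \frac{3412}{\left(-4 + 0\right) 16 + 24} - \frac{13}{4158} = \frac{3412}{\left(-4\right) 16 + 24} - \frac{13}{4158} = \frac{3412}{-64 + 24} - \frac{13}{4158} = \frac{3412}{-40} - \frac{13}{4158} = 3412 \left(- \frac{1}{40}\right) - \frac{13}{4158} = - \frac{853}{10} - \frac{13}{4158} = - \frac{886726}{10395}$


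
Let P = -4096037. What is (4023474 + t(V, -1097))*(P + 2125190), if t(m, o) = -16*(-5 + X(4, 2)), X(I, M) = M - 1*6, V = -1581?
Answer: -7929935464446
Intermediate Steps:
X(I, M) = -6 + M (X(I, M) = M - 6 = -6 + M)
t(m, o) = 144 (t(m, o) = -16*(-5 + (-6 + 2)) = -16*(-5 - 4) = -16*(-9) = 144)
(4023474 + t(V, -1097))*(P + 2125190) = (4023474 + 144)*(-4096037 + 2125190) = 4023618*(-1970847) = -7929935464446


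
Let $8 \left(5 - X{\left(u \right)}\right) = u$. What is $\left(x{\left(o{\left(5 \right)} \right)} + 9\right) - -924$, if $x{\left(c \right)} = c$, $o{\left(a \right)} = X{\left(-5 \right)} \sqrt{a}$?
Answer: $933 + \frac{45 \sqrt{5}}{8} \approx 945.58$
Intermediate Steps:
$X{\left(u \right)} = 5 - \frac{u}{8}$
$o{\left(a \right)} = \frac{45 \sqrt{a}}{8}$ ($o{\left(a \right)} = \left(5 - - \frac{5}{8}\right) \sqrt{a} = \left(5 + \frac{5}{8}\right) \sqrt{a} = \frac{45 \sqrt{a}}{8}$)
$\left(x{\left(o{\left(5 \right)} \right)} + 9\right) - -924 = \left(\frac{45 \sqrt{5}}{8} + 9\right) - -924 = \left(9 + \frac{45 \sqrt{5}}{8}\right) + 924 = 933 + \frac{45 \sqrt{5}}{8}$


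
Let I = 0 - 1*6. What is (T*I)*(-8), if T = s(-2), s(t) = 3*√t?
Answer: 144*I*√2 ≈ 203.65*I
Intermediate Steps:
I = -6 (I = 0 - 6 = -6)
T = 3*I*√2 (T = 3*√(-2) = 3*(I*√2) = 3*I*√2 ≈ 4.2426*I)
(T*I)*(-8) = ((3*I*√2)*(-6))*(-8) = -18*I*√2*(-8) = 144*I*√2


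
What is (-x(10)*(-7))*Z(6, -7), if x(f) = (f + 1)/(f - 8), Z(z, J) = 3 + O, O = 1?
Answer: 154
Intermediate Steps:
Z(z, J) = 4 (Z(z, J) = 3 + 1 = 4)
x(f) = (1 + f)/(-8 + f)
(-x(10)*(-7))*Z(6, -7) = (-(1 + 10)/(-8 + 10)*(-7))*4 = (-11/2*(-7))*4 = (-1*11/2*(-7))*4 = -11/2*(-7)*4 = (77/2)*4 = 154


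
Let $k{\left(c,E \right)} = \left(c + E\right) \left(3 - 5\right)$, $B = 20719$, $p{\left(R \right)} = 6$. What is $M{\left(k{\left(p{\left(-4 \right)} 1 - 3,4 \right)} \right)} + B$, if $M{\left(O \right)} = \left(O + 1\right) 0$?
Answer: $20719$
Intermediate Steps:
$k{\left(c,E \right)} = - 2 E - 2 c$ ($k{\left(c,E \right)} = \left(E + c\right) \left(-2\right) = - 2 E - 2 c$)
$M{\left(O \right)} = 0$ ($M{\left(O \right)} = \left(1 + O\right) 0 = 0$)
$M{\left(k{\left(p{\left(-4 \right)} 1 - 3,4 \right)} \right)} + B = 0 + 20719 = 20719$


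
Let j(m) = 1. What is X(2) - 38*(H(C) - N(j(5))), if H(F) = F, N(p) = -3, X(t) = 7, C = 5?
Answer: -297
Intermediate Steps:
X(2) - 38*(H(C) - N(j(5))) = 7 - 38*(5 - 1*(-3)) = 7 - 38*(5 + 3) = 7 - 38*8 = 7 - 304 = -297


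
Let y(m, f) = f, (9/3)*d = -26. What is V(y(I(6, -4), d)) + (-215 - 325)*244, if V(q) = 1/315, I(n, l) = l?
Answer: -41504399/315 ≈ -1.3176e+5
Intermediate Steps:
d = -26/3 (d = (⅓)*(-26) = -26/3 ≈ -8.6667)
V(q) = 1/315
V(y(I(6, -4), d)) + (-215 - 325)*244 = 1/315 + (-215 - 325)*244 = 1/315 - 540*244 = 1/315 - 131760 = -41504399/315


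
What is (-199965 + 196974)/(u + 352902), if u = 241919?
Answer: -2991/594821 ≈ -0.0050284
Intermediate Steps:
(-199965 + 196974)/(u + 352902) = (-199965 + 196974)/(241919 + 352902) = -2991/594821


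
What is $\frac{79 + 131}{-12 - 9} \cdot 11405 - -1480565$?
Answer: $1366515$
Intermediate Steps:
$\frac{79 + 131}{-12 - 9} \cdot 11405 - -1480565 = \frac{210}{-21} \cdot 11405 + 1480565 = 210 \left(- \frac{1}{21}\right) 11405 + 1480565 = \left(-10\right) 11405 + 1480565 = -114050 + 1480565 = 1366515$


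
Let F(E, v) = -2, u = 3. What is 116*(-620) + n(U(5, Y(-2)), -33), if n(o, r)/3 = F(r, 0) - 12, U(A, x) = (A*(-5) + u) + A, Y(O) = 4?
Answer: -71962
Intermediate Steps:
U(A, x) = 3 - 4*A (U(A, x) = (A*(-5) + 3) + A = (-5*A + 3) + A = (3 - 5*A) + A = 3 - 4*A)
n(o, r) = -42 (n(o, r) = 3*(-2 - 12) = 3*(-14) = -42)
116*(-620) + n(U(5, Y(-2)), -33) = 116*(-620) - 42 = -71920 - 42 = -71962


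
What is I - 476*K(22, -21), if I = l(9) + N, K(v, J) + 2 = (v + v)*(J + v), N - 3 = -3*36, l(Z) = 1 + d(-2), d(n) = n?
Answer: -20098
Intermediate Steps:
l(Z) = -1 (l(Z) = 1 - 2 = -1)
N = -105 (N = 3 - 3*36 = 3 - 108 = -105)
K(v, J) = -2 + 2*v*(J + v) (K(v, J) = -2 + (v + v)*(J + v) = -2 + (2*v)*(J + v) = -2 + 2*v*(J + v))
I = -106 (I = -1 - 105 = -106)
I - 476*K(22, -21) = -106 - 476*(-2 + 2*22² + 2*(-21)*22) = -106 - 476*(-2 + 2*484 - 924) = -106 - 476*(-2 + 968 - 924) = -106 - 476*42 = -106 - 19992 = -20098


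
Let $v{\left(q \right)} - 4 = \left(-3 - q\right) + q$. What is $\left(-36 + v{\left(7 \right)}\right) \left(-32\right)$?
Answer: $1120$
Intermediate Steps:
$v{\left(q \right)} = 1$ ($v{\left(q \right)} = 4 + \left(\left(-3 - q\right) + q\right) = 4 - 3 = 1$)
$\left(-36 + v{\left(7 \right)}\right) \left(-32\right) = \left(-36 + 1\right) \left(-32\right) = \left(-35\right) \left(-32\right) = 1120$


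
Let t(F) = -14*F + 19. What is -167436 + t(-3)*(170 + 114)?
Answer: -150112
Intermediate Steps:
t(F) = 19 - 14*F
-167436 + t(-3)*(170 + 114) = -167436 + (19 - 14*(-3))*(170 + 114) = -167436 + (19 + 42)*284 = -167436 + 61*284 = -167436 + 17324 = -150112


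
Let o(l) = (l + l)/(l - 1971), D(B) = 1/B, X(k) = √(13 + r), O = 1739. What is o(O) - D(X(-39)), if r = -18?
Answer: -1739/116 + I*√5/5 ≈ -14.991 + 0.44721*I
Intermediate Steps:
X(k) = I*√5 (X(k) = √(13 - 18) = √(-5) = I*√5)
o(l) = 2*l/(-1971 + l) (o(l) = (2*l)/(-1971 + l) = 2*l/(-1971 + l))
o(O) - D(X(-39)) = 2*1739/(-1971 + 1739) - 1/(I*√5) = 2*1739/(-232) - (-1)*I*√5/5 = 2*1739*(-1/232) + I*√5/5 = -1739/116 + I*√5/5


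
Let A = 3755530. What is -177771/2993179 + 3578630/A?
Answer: 1004385584114/1124097352987 ≈ 0.89350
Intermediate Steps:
-177771/2993179 + 3578630/A = -177771/2993179 + 3578630/3755530 = -177771*1/2993179 + 3578630*(1/3755530) = -177771/2993179 + 357863/375553 = 1004385584114/1124097352987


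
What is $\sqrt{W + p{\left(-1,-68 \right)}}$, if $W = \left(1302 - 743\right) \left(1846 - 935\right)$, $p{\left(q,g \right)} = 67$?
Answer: $2 \sqrt{127329} \approx 713.66$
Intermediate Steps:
$W = 509249$ ($W = 559 \cdot 911 = 509249$)
$\sqrt{W + p{\left(-1,-68 \right)}} = \sqrt{509249 + 67} = \sqrt{509316} = 2 \sqrt{127329}$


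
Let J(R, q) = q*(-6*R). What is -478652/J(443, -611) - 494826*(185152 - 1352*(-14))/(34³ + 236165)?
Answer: -27333688589855138/74562020637 ≈ -3.6659e+5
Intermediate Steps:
J(R, q) = -6*R*q
-478652/J(443, -611) - 494826*(185152 - 1352*(-14))/(34³ + 236165) = -478652/((-6*443*(-611))) - 494826*(185152 - 1352*(-14))/(34³ + 236165) = -478652/1624038 - 494826*(185152 + 18928)/(39304 + 236165) = -478652*1/1624038 - 494826/(275469/204080) = -239326/812019 - 494826/(275469*(1/204080)) = -239326/812019 - 494826/275469/204080 = -239326/812019 - 494826*204080/275469 = -239326/812019 - 33661363360/91823 = -27333688589855138/74562020637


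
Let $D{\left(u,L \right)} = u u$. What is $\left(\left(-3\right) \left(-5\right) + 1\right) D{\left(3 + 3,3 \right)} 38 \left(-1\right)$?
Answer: $-21888$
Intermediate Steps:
$D{\left(u,L \right)} = u^{2}$
$\left(\left(-3\right) \left(-5\right) + 1\right) D{\left(3 + 3,3 \right)} 38 \left(-1\right) = \left(\left(-3\right) \left(-5\right) + 1\right) \left(3 + 3\right)^{2} \cdot 38 \left(-1\right) = \left(15 + 1\right) 6^{2} \cdot 38 \left(-1\right) = 16 \cdot 36 \cdot 38 \left(-1\right) = 576 \cdot 38 \left(-1\right) = 21888 \left(-1\right) = -21888$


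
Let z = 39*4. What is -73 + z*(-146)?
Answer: -22849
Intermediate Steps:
z = 156
-73 + z*(-146) = -73 + 156*(-146) = -73 - 22776 = -22849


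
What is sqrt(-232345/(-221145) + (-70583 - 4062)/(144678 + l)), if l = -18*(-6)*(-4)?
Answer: 3*sqrt(29768231727339574)/708872926 ≈ 0.73018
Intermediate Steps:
l = -432 (l = 108*(-4) = -432)
sqrt(-232345/(-221145) + (-70583 - 4062)/(144678 + l)) = sqrt(-232345/(-221145) + (-70583 - 4062)/(144678 - 432)) = sqrt(-232345*(-1/221145) - 74645/144246) = sqrt(46469/44229 - 74645*1/144246) = sqrt(46469/44229 - 74645/144246) = sqrt(377943741/708872926) = 3*sqrt(29768231727339574)/708872926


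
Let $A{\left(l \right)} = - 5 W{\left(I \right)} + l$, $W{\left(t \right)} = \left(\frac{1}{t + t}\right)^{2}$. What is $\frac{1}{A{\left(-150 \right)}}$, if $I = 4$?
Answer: $- \frac{64}{9605} \approx -0.0066632$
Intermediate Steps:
$W{\left(t \right)} = \frac{1}{4 t^{2}}$ ($W{\left(t \right)} = \left(\frac{1}{2 t}\right)^{2} = \frac{1}{4 t^{2}}$)
$A{\left(l \right)} = - \frac{5}{64} + l$ ($A{\left(l \right)} = - 5 \frac{1}{4 \cdot 16} + l = - 5 \cdot \frac{1}{4} \cdot \frac{1}{16} + l = \left(-5\right) \frac{1}{64} + l = - \frac{5}{64} + l$)
$\frac{1}{A{\left(-150 \right)}} = \frac{1}{- \frac{5}{64} - 150} = \frac{1}{- \frac{9605}{64}} = - \frac{64}{9605}$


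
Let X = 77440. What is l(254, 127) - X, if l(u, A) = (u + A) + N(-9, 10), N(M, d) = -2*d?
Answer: -77079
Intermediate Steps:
l(u, A) = -20 + A + u (l(u, A) = (u + A) - 2*10 = (A + u) - 20 = -20 + A + u)
l(254, 127) - X = (-20 + 127 + 254) - 1*77440 = 361 - 77440 = -77079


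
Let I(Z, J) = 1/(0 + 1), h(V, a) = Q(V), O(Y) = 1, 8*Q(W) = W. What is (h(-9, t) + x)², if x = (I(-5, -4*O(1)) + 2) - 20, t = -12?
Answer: 21025/64 ≈ 328.52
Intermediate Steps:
Q(W) = W/8
h(V, a) = V/8
I(Z, J) = 1 (I(Z, J) = 1/1 = 1)
x = -17 (x = (1 + 2) - 20 = 3 - 20 = -17)
(h(-9, t) + x)² = ((⅛)*(-9) - 17)² = (-9/8 - 17)² = (-145/8)² = 21025/64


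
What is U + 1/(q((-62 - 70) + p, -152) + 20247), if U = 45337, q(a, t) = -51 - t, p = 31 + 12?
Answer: 922517277/20348 ≈ 45337.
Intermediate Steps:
p = 43
U + 1/(q((-62 - 70) + p, -152) + 20247) = 45337 + 1/((-51 - 1*(-152)) + 20247) = 45337 + 1/((-51 + 152) + 20247) = 45337 + 1/(101 + 20247) = 45337 + 1/20348 = 922517277/20348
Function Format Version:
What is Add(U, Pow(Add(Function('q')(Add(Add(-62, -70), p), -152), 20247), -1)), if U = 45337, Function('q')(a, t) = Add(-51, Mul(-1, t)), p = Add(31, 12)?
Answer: Rational(922517277, 20348) ≈ 45337.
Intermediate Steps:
p = 43
Add(U, Pow(Add(Function('q')(Add(Add(-62, -70), p), -152), 20247), -1)) = Add(45337, Pow(Add(Add(-51, Mul(-1, -152)), 20247), -1)) = Add(45337, Pow(Add(Add(-51, 152), 20247), -1)) = Add(45337, Pow(Add(101, 20247), -1)) = Add(45337, Pow(20348, -1)) = Add(45337, Rational(1, 20348)) = Rational(922517277, 20348)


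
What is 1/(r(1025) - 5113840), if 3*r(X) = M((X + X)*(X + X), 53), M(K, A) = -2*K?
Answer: -3/23746520 ≈ -1.2633e-7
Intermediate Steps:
r(X) = -8*X²/3 (r(X) = (-2*(X + X)*(X + X))/3 = (-2*2*X*2*X)/3 = (-8*X²)/3 = -8*X²/3)
1/(r(1025) - 5113840) = 1/(-8/3*1025² - 5113840) = 1/(-8/3*1050625 - 5113840) = 1/(-8405000/3 - 5113840) = 1/(-23746520/3) = -3/23746520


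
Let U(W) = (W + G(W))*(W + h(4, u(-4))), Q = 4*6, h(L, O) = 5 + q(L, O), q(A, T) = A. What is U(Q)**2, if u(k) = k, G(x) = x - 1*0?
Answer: 2509056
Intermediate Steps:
G(x) = x (G(x) = x + 0 = x)
h(L, O) = 5 + L
Q = 24
U(W) = 2*W*(9 + W) (U(W) = (W + W)*(W + (5 + 4)) = (2*W)*(W + 9) = (2*W)*(9 + W) = 2*W*(9 + W))
U(Q)**2 = (2*24*(9 + 24))**2 = (2*24*33)**2 = 1584**2 = 2509056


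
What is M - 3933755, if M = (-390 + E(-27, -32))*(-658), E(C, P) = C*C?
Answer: -4156817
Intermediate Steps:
E(C, P) = C**2
M = -223062 (M = (-390 + (-27)**2)*(-658) = (-390 + 729)*(-658) = 339*(-658) = -223062)
M - 3933755 = -223062 - 3933755 = -4156817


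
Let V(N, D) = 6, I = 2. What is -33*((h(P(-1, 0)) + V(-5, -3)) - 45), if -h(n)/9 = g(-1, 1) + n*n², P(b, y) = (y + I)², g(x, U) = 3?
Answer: 21186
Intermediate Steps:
P(b, y) = (2 + y)² (P(b, y) = (y + 2)² = (2 + y)²)
h(n) = -27 - 9*n³ (h(n) = -9*(3 + n*n²) = -9*(3 + n³) = -27 - 9*n³)
-33*((h(P(-1, 0)) + V(-5, -3)) - 45) = -33*(((-27 - 9*(2 + 0)⁶) + 6) - 45) = -33*(((-27 - 9*(2²)³) + 6) - 45) = -33*(((-27 - 9*4³) + 6) - 45) = -33*(((-27 - 9*64) + 6) - 45) = -33*(((-27 - 576) + 6) - 45) = -33*((-603 + 6) - 45) = -33*(-597 - 45) = -33*(-642) = 21186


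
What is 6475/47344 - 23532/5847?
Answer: -358746561/92273456 ≈ -3.8879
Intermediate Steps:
6475/47344 - 23532/5847 = 6475*(1/47344) - 23532*1/5847 = 6475/47344 - 7844/1949 = -358746561/92273456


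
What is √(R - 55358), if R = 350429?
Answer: √295071 ≈ 543.20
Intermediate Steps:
√(R - 55358) = √(350429 - 55358) = √295071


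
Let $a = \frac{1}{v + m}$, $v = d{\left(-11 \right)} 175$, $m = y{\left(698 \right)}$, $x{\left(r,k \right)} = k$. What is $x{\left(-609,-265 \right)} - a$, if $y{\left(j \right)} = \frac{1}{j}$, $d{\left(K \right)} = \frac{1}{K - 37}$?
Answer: $- \frac{16161763}{61051} \approx -264.73$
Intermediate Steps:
$d{\left(K \right)} = \frac{1}{-37 + K}$
$m = \frac{1}{698} \approx 0.0014327$
$v = - \frac{175}{48}$ ($v = \frac{1}{-37 - 11} \cdot 175 = \frac{1}{-48} \cdot 175 = \left(- \frac{1}{48}\right) 175 = - \frac{175}{48} \approx -3.6458$)
$a = - \frac{16752}{61051}$ ($a = \frac{1}{- \frac{175}{48} + \frac{1}{698}} = \frac{1}{- \frac{61051}{16752}} = - \frac{16752}{61051} \approx -0.27439$)
$x{\left(-609,-265 \right)} - a = -265 - - \frac{16752}{61051} = -265 + \frac{16752}{61051} = - \frac{16161763}{61051}$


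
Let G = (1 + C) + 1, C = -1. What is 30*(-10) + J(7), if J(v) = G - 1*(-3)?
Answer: -296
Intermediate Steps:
G = 1 (G = (1 - 1) + 1 = 0 + 1 = 1)
J(v) = 4 (J(v) = 1 - 1*(-3) = 1 + 3 = 4)
30*(-10) + J(7) = 30*(-10) + 4 = -300 + 4 = -296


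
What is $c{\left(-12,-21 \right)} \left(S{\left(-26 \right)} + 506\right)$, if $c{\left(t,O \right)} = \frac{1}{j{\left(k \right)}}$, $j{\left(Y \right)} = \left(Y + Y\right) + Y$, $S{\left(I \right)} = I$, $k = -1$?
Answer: $-160$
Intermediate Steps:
$j{\left(Y \right)} = 3 Y$ ($j{\left(Y \right)} = 2 Y + Y = 3 Y$)
$c{\left(t,O \right)} = - \frac{1}{3}$ ($c{\left(t,O \right)} = \frac{1}{3 \left(-1\right)} = \frac{1}{-3} = - \frac{1}{3}$)
$c{\left(-12,-21 \right)} \left(S{\left(-26 \right)} + 506\right) = - \frac{-26 + 506}{3} = \left(- \frac{1}{3}\right) 480 = -160$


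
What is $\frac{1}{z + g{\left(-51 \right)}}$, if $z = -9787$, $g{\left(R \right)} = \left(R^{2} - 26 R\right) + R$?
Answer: $- \frac{1}{5911} \approx -0.00016918$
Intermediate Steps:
$g{\left(R \right)} = R^{2} - 25 R$
$\frac{1}{z + g{\left(-51 \right)}} = \frac{1}{-9787 - 51 \left(-25 - 51\right)} = \frac{1}{-9787 - -3876} = \frac{1}{-9787 + 3876} = \frac{1}{-5911} = - \frac{1}{5911}$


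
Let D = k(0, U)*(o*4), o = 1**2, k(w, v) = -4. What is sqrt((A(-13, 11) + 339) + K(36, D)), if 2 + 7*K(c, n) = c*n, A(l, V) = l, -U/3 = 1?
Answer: 2*sqrt(2982)/7 ≈ 15.602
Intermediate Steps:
U = -3 (U = -3*1 = -3)
o = 1
D = -16 (D = -4*4 = -16)
K(c, n) = -2/7 + c*n/7 (K(c, n) = -2/7 + (c*n)/7 = -2/7 + c*n/7)
sqrt((A(-13, 11) + 339) + K(36, D)) = sqrt((-13 + 339) + (-2/7 + (1/7)*36*(-16))) = sqrt(326 + (-2/7 - 576/7)) = sqrt(326 - 578/7) = sqrt(1704/7) = 2*sqrt(2982)/7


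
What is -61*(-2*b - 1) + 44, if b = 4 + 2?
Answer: 837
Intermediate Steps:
b = 6
-61*(-2*b - 1) + 44 = -61*(-2*6 - 1) + 44 = -61*(-12 - 1) + 44 = -61*(-13) + 44 = 793 + 44 = 837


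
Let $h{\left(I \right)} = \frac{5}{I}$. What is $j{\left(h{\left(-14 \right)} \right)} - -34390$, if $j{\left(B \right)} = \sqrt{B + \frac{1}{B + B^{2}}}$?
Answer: $34390 + \frac{i \sqrt{207830}}{210} \approx 34390.0 + 2.1709 i$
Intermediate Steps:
$j{\left(h{\left(-14 \right)} \right)} - -34390 = \sqrt{\frac{1 + \left(\frac{5}{-14}\right)^{2} \left(1 + \frac{5}{-14}\right)}{\frac{5}{-14} \left(1 + \frac{5}{-14}\right)}} - -34390 = \sqrt{\frac{1 + \left(5 \left(- \frac{1}{14}\right)\right)^{2} \left(1 + 5 \left(- \frac{1}{14}\right)\right)}{5 \left(- \frac{1}{14}\right) \left(1 + 5 \left(- \frac{1}{14}\right)\right)}} + 34390 = \sqrt{\frac{1 + \left(- \frac{5}{14}\right)^{2} \left(1 - \frac{5}{14}\right)}{\left(- \frac{5}{14}\right) \left(1 - \frac{5}{14}\right)}} + 34390 = \sqrt{- \frac{14 \left(1 + \frac{25}{196} \cdot \frac{9}{14}\right)}{5 \cdot \frac{9}{14}}} + 34390 = \sqrt{\left(- \frac{14}{5}\right) \frac{14}{9} \left(1 + \frac{225}{2744}\right)} + 34390 = \sqrt{\left(- \frac{14}{5}\right) \frac{14}{9} \cdot \frac{2969}{2744}} + 34390 = \sqrt{- \frac{2969}{630}} + 34390 = \frac{i \sqrt{207830}}{210} + 34390 = 34390 + \frac{i \sqrt{207830}}{210}$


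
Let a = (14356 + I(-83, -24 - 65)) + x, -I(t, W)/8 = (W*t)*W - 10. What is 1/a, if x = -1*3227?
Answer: 1/5270753 ≈ 1.8973e-7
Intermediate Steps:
x = -3227
I(t, W) = 80 - 8*t*W² (I(t, W) = -8*((W*t)*W - 10) = -8*(t*W² - 10) = -8*(-10 + t*W²) = 80 - 8*t*W²)
a = 5270753 (a = (14356 + (80 - 8*(-83)*(-24 - 65)²)) - 3227 = (14356 + (80 - 8*(-83)*(-89)²)) - 3227 = (14356 + (80 - 8*(-83)*7921)) - 3227 = (14356 + (80 + 5259544)) - 3227 = (14356 + 5259624) - 3227 = 5273980 - 3227 = 5270753)
1/a = 1/5270753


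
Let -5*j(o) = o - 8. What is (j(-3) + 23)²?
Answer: 15876/25 ≈ 635.04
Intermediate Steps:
j(o) = 8/5 - o/5 (j(o) = -(o - 8)/5 = -(-8 + o)/5 = 8/5 - o/5)
(j(-3) + 23)² = ((8/5 - ⅕*(-3)) + 23)² = ((8/5 + ⅗) + 23)² = (11/5 + 23)² = (126/5)² = 15876/25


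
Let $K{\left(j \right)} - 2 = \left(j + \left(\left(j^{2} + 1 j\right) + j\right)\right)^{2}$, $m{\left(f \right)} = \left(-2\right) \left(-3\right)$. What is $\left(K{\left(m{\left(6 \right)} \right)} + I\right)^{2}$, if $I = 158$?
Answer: $9461776$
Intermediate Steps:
$m{\left(f \right)} = 6$
$K{\left(j \right)} = 2 + \left(j^{2} + 3 j\right)^{2}$ ($K{\left(j \right)} = 2 + \left(j + \left(\left(j^{2} + 1 j\right) + j\right)\right)^{2} = 2 + \left(j + \left(\left(j^{2} + j\right) + j\right)\right)^{2} = 2 + \left(j + \left(\left(j + j^{2}\right) + j\right)\right)^{2} = 2 + \left(j + \left(j^{2} + 2 j\right)\right)^{2} = 2 + \left(j^{2} + 3 j\right)^{2}$)
$\left(K{\left(m{\left(6 \right)} \right)} + I\right)^{2} = \left(\left(2 + 6^{2} \left(3 + 6\right)^{2}\right) + 158\right)^{2} = \left(\left(2 + 36 \cdot 9^{2}\right) + 158\right)^{2} = \left(\left(2 + 36 \cdot 81\right) + 158\right)^{2} = \left(\left(2 + 2916\right) + 158\right)^{2} = \left(2918 + 158\right)^{2} = 3076^{2} = 9461776$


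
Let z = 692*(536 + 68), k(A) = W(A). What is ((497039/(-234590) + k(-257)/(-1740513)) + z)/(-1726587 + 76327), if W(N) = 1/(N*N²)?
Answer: -2896856405842765237661519/11437694957490429521520600 ≈ -0.25327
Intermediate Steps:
W(N) = N⁻³ (W(N) = 1/(N³) = N⁻³)
k(A) = A⁻³
z = 417968 (z = 692*604 = 417968)
((497039/(-234590) + k(-257)/(-1740513)) + z)/(-1726587 + 76327) = ((497039/(-234590) + 1/((-257)³*(-1740513))) + 417968)/(-1726587 + 76327) = ((497039*(-1/234590) - 1/16974593*(-1/1740513)) + 417968)/(-1650260) = ((-497039/234590 + 1/29544499786209) + 417968)*(-1/1650260) = (-14684768629237300561/6930844204846769310 + 417968)*(-1/1650260) = (2896856405842765237661519/6930844204846769310)*(-1/1650260) = -2896856405842765237661519/11437694957490429521520600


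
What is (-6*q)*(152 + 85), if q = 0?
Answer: 0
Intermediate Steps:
(-6*q)*(152 + 85) = (-6*0)*(152 + 85) = 0*237 = 0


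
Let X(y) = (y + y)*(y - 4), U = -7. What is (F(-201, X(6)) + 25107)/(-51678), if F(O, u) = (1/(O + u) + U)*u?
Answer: -133763/277182 ≈ -0.48258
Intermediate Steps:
X(y) = 2*y*(-4 + y) (X(y) = (2*y)*(-4 + y) = 2*y*(-4 + y))
F(O, u) = u*(-7 + 1/(O + u)) (F(O, u) = (1/(O + u) - 7)*u = (-7 + 1/(O + u))*u = u*(-7 + 1/(O + u)))
(F(-201, X(6)) + 25107)/(-51678) = ((2*6*(-4 + 6))*(1 - 7*(-201) - 14*6*(-4 + 6))/(-201 + 2*6*(-4 + 6)) + 25107)/(-51678) = ((2*6*2)*(1 + 1407 - 14*6*2)/(-201 + 2*6*2) + 25107)*(-1/51678) = (24*(1 + 1407 - 7*24)/(-201 + 24) + 25107)*(-1/51678) = (24*(1 + 1407 - 168)/(-177) + 25107)*(-1/51678) = (24*(-1/177)*1240 + 25107)*(-1/51678) = (-9920/59 + 25107)*(-1/51678) = (1471393/59)*(-1/51678) = -133763/277182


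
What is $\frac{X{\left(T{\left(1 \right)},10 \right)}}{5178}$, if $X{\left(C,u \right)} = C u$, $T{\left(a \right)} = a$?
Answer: $\frac{5}{2589} \approx 0.0019312$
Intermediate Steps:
$\frac{X{\left(T{\left(1 \right)},10 \right)}}{5178} = \frac{1 \cdot 10}{5178} = 10 \cdot \frac{1}{5178} = \frac{5}{2589}$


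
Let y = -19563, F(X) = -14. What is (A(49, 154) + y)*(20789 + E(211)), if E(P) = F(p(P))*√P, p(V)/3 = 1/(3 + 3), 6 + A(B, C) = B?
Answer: -405801280 + 273280*√211 ≈ -4.0183e+8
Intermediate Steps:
A(B, C) = -6 + B
p(V) = ½ (p(V) = 3/(3 + 3) = 3/6 = 3*(⅙) = ½)
E(P) = -14*√P
(A(49, 154) + y)*(20789 + E(211)) = ((-6 + 49) - 19563)*(20789 - 14*√211) = (43 - 19563)*(20789 - 14*√211) = -19520*(20789 - 14*√211) = -405801280 + 273280*√211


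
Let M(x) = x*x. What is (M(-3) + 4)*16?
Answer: 208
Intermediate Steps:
M(x) = x²
(M(-3) + 4)*16 = ((-3)² + 4)*16 = (9 + 4)*16 = 13*16 = 208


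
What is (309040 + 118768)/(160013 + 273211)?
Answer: 53476/54153 ≈ 0.98750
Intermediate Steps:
(309040 + 118768)/(160013 + 273211) = 427808/433224 = 427808*(1/433224) = 53476/54153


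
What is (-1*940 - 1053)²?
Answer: 3972049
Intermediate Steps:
(-1*940 - 1053)² = (-940 - 1053)² = (-1993)² = 3972049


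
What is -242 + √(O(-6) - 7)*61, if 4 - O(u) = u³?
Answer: -242 + 61*√213 ≈ 648.27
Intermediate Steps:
O(u) = 4 - u³
-242 + √(O(-6) - 7)*61 = -242 + √((4 - 1*(-6)³) - 7)*61 = -242 + √((4 - 1*(-216)) - 7)*61 = -242 + √((4 + 216) - 7)*61 = -242 + √(220 - 7)*61 = -242 + √213*61 = -242 + 61*√213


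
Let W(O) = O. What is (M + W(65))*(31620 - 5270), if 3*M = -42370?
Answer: -1111311250/3 ≈ -3.7044e+8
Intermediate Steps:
M = -42370/3 (M = (⅓)*(-42370) = -42370/3 ≈ -14123.)
(M + W(65))*(31620 - 5270) = (-42370/3 + 65)*(31620 - 5270) = -42175/3*26350 = -1111311250/3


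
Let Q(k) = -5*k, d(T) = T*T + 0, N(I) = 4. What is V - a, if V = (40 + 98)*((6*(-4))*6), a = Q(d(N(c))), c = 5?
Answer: -19792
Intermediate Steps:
d(T) = T**2 (d(T) = T**2 + 0 = T**2)
a = -80 (a = -5*4**2 = -5*16 = -80)
V = -19872 (V = 138*(-24*6) = 138*(-144) = -19872)
V - a = -19872 - 1*(-80) = -19872 + 80 = -19792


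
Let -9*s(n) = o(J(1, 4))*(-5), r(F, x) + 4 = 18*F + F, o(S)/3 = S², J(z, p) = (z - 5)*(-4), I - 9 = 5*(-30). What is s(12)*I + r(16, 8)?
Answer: -59860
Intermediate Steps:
I = -141 (I = 9 + 5*(-30) = 9 - 150 = -141)
J(z, p) = 20 - 4*z (J(z, p) = (-5 + z)*(-4) = 20 - 4*z)
o(S) = 3*S²
r(F, x) = -4 + 19*F (r(F, x) = -4 + (18*F + F) = -4 + 19*F)
s(n) = 1280/3 (s(n) = -3*(20 - 4*1)²*(-5)/9 = -3*(20 - 4)²*(-5)/9 = -3*16²*(-5)/9 = -3*256*(-5)/9 = -256*(-5)/3 = -⅑*(-3840) = 1280/3)
s(12)*I + r(16, 8) = (1280/3)*(-141) + (-4 + 19*16) = -60160 + (-4 + 304) = -60160 + 300 = -59860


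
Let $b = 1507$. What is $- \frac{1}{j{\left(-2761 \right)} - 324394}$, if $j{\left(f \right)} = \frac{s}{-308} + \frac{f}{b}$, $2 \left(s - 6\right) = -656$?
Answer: $\frac{3014}{977725887} \approx 3.0827 \cdot 10^{-6}$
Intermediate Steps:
$s = -322$ ($s = 6 + \frac{1}{2} \left(-656\right) = 6 - 328 = -322$)
$j{\left(f \right)} = \frac{23}{22} + \frac{f}{1507}$ ($j{\left(f \right)} = - \frac{322}{-308} + \frac{f}{1507} = \left(-322\right) \left(- \frac{1}{308}\right) + f \frac{1}{1507} = \frac{23}{22} + \frac{f}{1507}$)
$- \frac{1}{j{\left(-2761 \right)} - 324394} = - \frac{1}{\left(\frac{23}{22} + \frac{1}{1507} \left(-2761\right)\right) - 324394} = - \frac{1}{\left(\frac{23}{22} - \frac{251}{137}\right) - 324394} = - \frac{1}{- \frac{2371}{3014} - 324394} = - \frac{1}{- \frac{977725887}{3014}} = \left(-1\right) \left(- \frac{3014}{977725887}\right) = \frac{3014}{977725887}$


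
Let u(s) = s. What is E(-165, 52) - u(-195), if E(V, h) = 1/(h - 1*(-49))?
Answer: 19696/101 ≈ 195.01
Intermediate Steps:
E(V, h) = 1/(49 + h) (E(V, h) = 1/(h + 49) = 1/(49 + h))
E(-165, 52) - u(-195) = 1/(49 + 52) - 1*(-195) = 1/101 + 195 = 19696/101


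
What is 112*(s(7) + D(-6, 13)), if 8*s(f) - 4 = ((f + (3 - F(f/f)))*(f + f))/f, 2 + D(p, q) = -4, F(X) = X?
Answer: -364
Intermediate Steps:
D(p, q) = -6 (D(p, q) = -2 - 4 = -6)
s(f) = 1 + f/4 (s(f) = 1/2 + (((f + (3 - f/f))*(f + f))/f)/8 = 1/2 + (((f + (3 - 1*1))*(2*f))/f)/8 = 1/2 + (((f + (3 - 1))*(2*f))/f)/8 = 1/2 + (((f + 2)*(2*f))/f)/8 = 1/2 + (((2 + f)*(2*f))/f)/8 = 1/2 + ((2*f*(2 + f))/f)/8 = 1/2 + (4 + 2*f)/8 = 1/2 + (1/2 + f/4) = 1 + f/4)
112*(s(7) + D(-6, 13)) = 112*((1 + (1/4)*7) - 6) = 112*((1 + 7/4) - 6) = 112*(11/4 - 6) = 112*(-13/4) = -364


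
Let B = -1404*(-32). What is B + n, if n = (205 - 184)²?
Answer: 45369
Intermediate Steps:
n = 441 (n = 21² = 441)
B = 44928
B + n = 44928 + 441 = 45369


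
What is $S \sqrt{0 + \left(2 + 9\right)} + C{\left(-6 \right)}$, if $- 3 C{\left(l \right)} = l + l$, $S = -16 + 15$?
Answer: $4 - \sqrt{11} \approx 0.68338$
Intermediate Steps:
$S = -1$
$C{\left(l \right)} = - \frac{2 l}{3}$ ($C{\left(l \right)} = - \frac{l + l}{3} = - \frac{2 l}{3}$)
$S \sqrt{0 + \left(2 + 9\right)} + C{\left(-6 \right)} = - \sqrt{0 + \left(2 + 9\right)} - -4 = - \sqrt{0 + 11} + 4 = - \sqrt{11} + 4 = 4 - \sqrt{11}$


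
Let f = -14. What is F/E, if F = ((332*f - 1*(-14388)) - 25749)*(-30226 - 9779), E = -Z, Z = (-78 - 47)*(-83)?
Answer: -128088009/2075 ≈ -61729.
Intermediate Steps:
Z = 10375 (Z = -125*(-83) = 10375)
E = -10375 (E = -1*10375 = -10375)
F = 640440045 (F = ((332*(-14) - 1*(-14388)) - 25749)*(-30226 - 9779) = ((-4648 + 14388) - 25749)*(-40005) = (9740 - 25749)*(-40005) = -16009*(-40005) = 640440045)
F/E = 640440045/(-10375) = 640440045*(-1/10375) = -128088009/2075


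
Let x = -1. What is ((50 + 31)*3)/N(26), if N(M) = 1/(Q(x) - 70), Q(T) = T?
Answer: -17253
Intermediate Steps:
N(M) = -1/71 (N(M) = 1/(-1 - 70) = 1/(-71) = -1/71)
((50 + 31)*3)/N(26) = ((50 + 31)*3)/(-1/71) = (81*3)*(-71) = 243*(-71) = -17253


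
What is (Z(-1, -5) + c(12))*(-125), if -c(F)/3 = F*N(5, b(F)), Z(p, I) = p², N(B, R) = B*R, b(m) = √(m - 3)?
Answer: 67375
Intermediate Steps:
b(m) = √(-3 + m)
c(F) = -15*F*√(-3 + F) (c(F) = -3*F*5*√(-3 + F) = -15*F*√(-3 + F))
(Z(-1, -5) + c(12))*(-125) = ((-1)² - 15*12*√(-3 + 12))*(-125) = (1 - 15*12*√9)*(-125) = (1 - 15*12*3)*(-125) = (1 - 540)*(-125) = -539*(-125) = 67375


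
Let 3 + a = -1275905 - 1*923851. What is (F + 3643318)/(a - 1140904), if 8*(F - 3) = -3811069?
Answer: -25335499/26725304 ≈ -0.94800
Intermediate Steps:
F = -3811045/8 (F = 3 + (⅛)*(-3811069) = 3 - 3811069/8 = -3811045/8 ≈ -4.7638e+5)
a = -2199759 (a = -3 + (-1275905 - 1*923851) = -3 + (-1275905 - 923851) = -3 - 2199756 = -2199759)
(F + 3643318)/(a - 1140904) = (-3811045/8 + 3643318)/(-2199759 - 1140904) = (25335499/8)/(-3340663) = (25335499/8)*(-1/3340663) = -25335499/26725304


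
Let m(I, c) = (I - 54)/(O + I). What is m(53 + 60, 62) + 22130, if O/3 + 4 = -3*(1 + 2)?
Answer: 1637679/74 ≈ 22131.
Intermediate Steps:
O = -39 (O = -12 + 3*(-3*(1 + 2)) = -12 + 3*(-3*3) = -12 + 3*(-9) = -12 - 27 = -39)
m(I, c) = (-54 + I)/(-39 + I) (m(I, c) = (I - 54)/(-39 + I) = (-54 + I)/(-39 + I))
m(53 + 60, 62) + 22130 = (-54 + (53 + 60))/(-39 + (53 + 60)) + 22130 = (-54 + 113)/(-39 + 113) + 22130 = 59/74 + 22130 = 1637679/74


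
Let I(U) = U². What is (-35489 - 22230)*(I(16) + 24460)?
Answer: -1426582804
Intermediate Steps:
(-35489 - 22230)*(I(16) + 24460) = (-35489 - 22230)*(16² + 24460) = -57719*(256 + 24460) = -57719*24716 = -1426582804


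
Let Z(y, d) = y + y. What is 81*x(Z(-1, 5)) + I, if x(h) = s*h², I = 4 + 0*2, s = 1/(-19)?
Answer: -248/19 ≈ -13.053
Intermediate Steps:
Z(y, d) = 2*y
s = -1/19 ≈ -0.052632
I = 4 (I = 4 + 0 = 4)
x(h) = -h²/19
81*x(Z(-1, 5)) + I = 81*(-(2*(-1))²/19) + 4 = 81*(-1/19*(-2)²) + 4 = 81*(-1/19*4) + 4 = 81*(-4/19) + 4 = -324/19 + 4 = -248/19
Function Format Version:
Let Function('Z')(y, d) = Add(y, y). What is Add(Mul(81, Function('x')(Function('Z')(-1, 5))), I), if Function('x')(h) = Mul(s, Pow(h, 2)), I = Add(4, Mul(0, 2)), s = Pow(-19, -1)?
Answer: Rational(-248, 19) ≈ -13.053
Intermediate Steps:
Function('Z')(y, d) = Mul(2, y)
s = Rational(-1, 19) ≈ -0.052632
I = 4 (I = Add(4, 0) = 4)
Function('x')(h) = Mul(Rational(-1, 19), Pow(h, 2))
Add(Mul(81, Function('x')(Function('Z')(-1, 5))), I) = Add(Mul(81, Mul(Rational(-1, 19), Pow(Mul(2, -1), 2))), 4) = Add(Mul(81, Mul(Rational(-1, 19), Pow(-2, 2))), 4) = Add(Mul(81, Mul(Rational(-1, 19), 4)), 4) = Add(Mul(81, Rational(-4, 19)), 4) = Add(Rational(-324, 19), 4) = Rational(-248, 19)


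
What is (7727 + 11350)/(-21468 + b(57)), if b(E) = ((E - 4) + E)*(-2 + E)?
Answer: -19077/15418 ≈ -1.2373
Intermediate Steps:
b(E) = (-4 + 2*E)*(-2 + E) (b(E) = ((-4 + E) + E)*(-2 + E) = (-4 + 2*E)*(-2 + E))
(7727 + 11350)/(-21468 + b(57)) = (7727 + 11350)/(-21468 + (8 - 8*57 + 2*57**2)) = 19077/(-21468 + (8 - 456 + 2*3249)) = 19077/(-21468 + (8 - 456 + 6498)) = 19077/(-21468 + 6050) = 19077/(-15418) = 19077*(-1/15418) = -19077/15418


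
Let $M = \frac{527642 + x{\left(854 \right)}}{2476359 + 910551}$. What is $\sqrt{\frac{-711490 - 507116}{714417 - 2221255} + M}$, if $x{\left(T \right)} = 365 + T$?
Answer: $\frac{\sqrt{698079486250015734784090}}{850587448430} \approx 0.98228$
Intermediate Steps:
$M = \frac{176287}{1128970}$ ($M = \frac{527642 + \left(365 + 854\right)}{2476359 + 910551} = \frac{527642 + 1219}{3386910} = 528861 \cdot \frac{1}{3386910} = \frac{176287}{1128970} \approx 0.15615$)
$\sqrt{\frac{-711490 - 507116}{714417 - 2221255} + M} = \sqrt{\frac{-711490 - 507116}{714417 - 2221255} + \frac{176287}{1128970}} = \sqrt{- \frac{1218606}{-1506838} + \frac{176287}{1128970}} = \sqrt{\left(-1218606\right) \left(- \frac{1}{1506838}\right) + \frac{176287}{1128970}} = \sqrt{\frac{609303}{753419} + \frac{176287}{1128970}} = \sqrt{\frac{820702783163}{850587448430}} = \frac{\sqrt{698079486250015734784090}}{850587448430}$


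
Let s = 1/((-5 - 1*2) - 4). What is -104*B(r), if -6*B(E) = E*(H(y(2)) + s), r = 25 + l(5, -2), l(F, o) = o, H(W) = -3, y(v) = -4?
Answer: -40664/33 ≈ -1232.2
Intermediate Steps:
s = -1/11 (s = 1/((-5 - 2) - 4) = 1/(-7 - 4) = 1/(-11) = -1/11 ≈ -0.090909)
r = 23 (r = 25 - 2 = 23)
B(E) = 17*E/33 (B(E) = -E*(-3 - 1/11)/6 = -E*(-34)/(6*11) = -(-17)*E/33 = 17*E/33)
-104*B(r) = -1768*23/33 = -104*391/33 = -40664/33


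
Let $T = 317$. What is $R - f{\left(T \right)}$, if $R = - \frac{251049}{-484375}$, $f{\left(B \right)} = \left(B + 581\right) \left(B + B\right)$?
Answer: $- \frac{275769936451}{484375} \approx -5.6933 \cdot 10^{5}$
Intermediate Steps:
$f{\left(B \right)} = 2 B \left(581 + B\right)$ ($f{\left(B \right)} = \left(581 + B\right) 2 B = 2 B \left(581 + B\right)$)
$R = \frac{251049}{484375}$ ($R = \left(-251049\right) \left(- \frac{1}{484375}\right) = \frac{251049}{484375} \approx 0.51829$)
$R - f{\left(T \right)} = \frac{251049}{484375} - 2 \cdot 317 \left(581 + 317\right) = \frac{251049}{484375} - 2 \cdot 317 \cdot 898 = \frac{251049}{484375} - 569332 = - \frac{275769936451}{484375}$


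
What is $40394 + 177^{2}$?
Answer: $71723$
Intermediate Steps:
$40394 + 177^{2} = 40394 + 31329 = 71723$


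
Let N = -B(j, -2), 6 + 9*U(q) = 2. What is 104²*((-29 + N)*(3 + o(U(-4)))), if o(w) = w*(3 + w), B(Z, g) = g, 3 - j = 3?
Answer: -1633216/3 ≈ -5.4441e+5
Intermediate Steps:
j = 0 (j = 3 - 1*3 = 3 - 3 = 0)
U(q) = -4/9 (U(q) = -⅔ + (⅑)*2 = -⅔ + 2/9 = -4/9)
N = 2 (N = -1*(-2) = 2)
104²*((-29 + N)*(3 + o(U(-4)))) = 104²*((-29 + 2)*(3 - 4*(3 - 4/9)/9)) = 10816*(-27*(3 - 4/9*23/9)) = 10816*(-27*(3 - 92/81)) = 10816*(-27*151/81) = 10816*(-151/3) = -1633216/3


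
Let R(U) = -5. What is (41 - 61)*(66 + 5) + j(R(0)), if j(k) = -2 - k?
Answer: -1417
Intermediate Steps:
(41 - 61)*(66 + 5) + j(R(0)) = (41 - 61)*(66 + 5) + (-2 - 1*(-5)) = -20*71 + (-2 + 5) = -1420 + 3 = -1417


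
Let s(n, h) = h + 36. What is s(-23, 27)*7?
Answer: 441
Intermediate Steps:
s(n, h) = 36 + h
s(-23, 27)*7 = (36 + 27)*7 = 63*7 = 441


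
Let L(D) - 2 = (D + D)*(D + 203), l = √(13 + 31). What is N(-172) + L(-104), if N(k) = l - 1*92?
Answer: -20682 + 2*√11 ≈ -20675.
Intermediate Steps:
l = 2*√11 (l = √44 = 2*√11 ≈ 6.6332)
L(D) = 2 + 2*D*(203 + D) (L(D) = 2 + (D + D)*(D + 203) = 2 + (2*D)*(203 + D) = 2 + 2*D*(203 + D))
N(k) = -92 + 2*√11 (N(k) = 2*√11 - 1*92 = 2*√11 - 92 = -92 + 2*√11)
N(-172) + L(-104) = (-92 + 2*√11) + (2 + 2*(-104)² + 406*(-104)) = (-92 + 2*√11) + (2 + 2*10816 - 42224) = (-92 + 2*√11) + (2 + 21632 - 42224) = (-92 + 2*√11) - 20590 = -20682 + 2*√11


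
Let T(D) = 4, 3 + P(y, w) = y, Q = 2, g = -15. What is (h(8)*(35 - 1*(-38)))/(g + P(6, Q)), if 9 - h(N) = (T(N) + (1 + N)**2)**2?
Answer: 131692/3 ≈ 43897.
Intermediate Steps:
P(y, w) = -3 + y
h(N) = 9 - (4 + (1 + N)**2)**2
(h(8)*(35 - 1*(-38)))/(g + P(6, Q)) = ((9 - (4 + (1 + 8)**2)**2)*(35 - 1*(-38)))/(-15 + (-3 + 6)) = ((9 - (4 + 9**2)**2)*(35 + 38))/(-15 + 3) = ((9 - (4 + 81)**2)*73)/(-12) = ((9 - 1*85**2)*73)*(-1/12) = ((9 - 1*7225)*73)*(-1/12) = ((9 - 7225)*73)*(-1/12) = -7216*73*(-1/12) = -526768*(-1/12) = 131692/3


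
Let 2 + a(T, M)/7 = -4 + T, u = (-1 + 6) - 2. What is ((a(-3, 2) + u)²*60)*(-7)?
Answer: -1512000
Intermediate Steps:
u = 3 (u = 5 - 2 = 3)
a(T, M) = -42 + 7*T (a(T, M) = -14 + 7*(-4 + T) = -14 + (-28 + 7*T) = -42 + 7*T)
((a(-3, 2) + u)²*60)*(-7) = (((-42 + 7*(-3)) + 3)²*60)*(-7) = (((-42 - 21) + 3)²*60)*(-7) = ((-63 + 3)²*60)*(-7) = ((-60)²*60)*(-7) = (3600*60)*(-7) = 216000*(-7) = -1512000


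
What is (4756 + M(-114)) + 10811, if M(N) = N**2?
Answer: 28563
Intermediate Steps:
(4756 + M(-114)) + 10811 = (4756 + (-114)**2) + 10811 = (4756 + 12996) + 10811 = 17752 + 10811 = 28563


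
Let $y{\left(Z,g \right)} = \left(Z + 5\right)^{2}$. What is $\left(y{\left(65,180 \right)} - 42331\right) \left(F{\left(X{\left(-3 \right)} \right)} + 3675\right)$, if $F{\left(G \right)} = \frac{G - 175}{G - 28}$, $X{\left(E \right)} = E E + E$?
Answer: $- \frac{3032622189}{22} \approx -1.3785 \cdot 10^{8}$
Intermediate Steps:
$X{\left(E \right)} = E + E^{2}$ ($X{\left(E \right)} = E^{2} + E = E + E^{2}$)
$y{\left(Z,g \right)} = \left(5 + Z\right)^{2}$
$F{\left(G \right)} = \frac{-175 + G}{-28 + G}$
$\left(y{\left(65,180 \right)} - 42331\right) \left(F{\left(X{\left(-3 \right)} \right)} + 3675\right) = \left(\left(5 + 65\right)^{2} - 42331\right) \left(\frac{-175 - 3 \left(1 - 3\right)}{-28 - 3 \left(1 - 3\right)} + 3675\right) = \left(70^{2} - 42331\right) \left(\frac{-175 - -6}{-28 - -6} + 3675\right) = \left(4900 - 42331\right) \left(\frac{-175 + 6}{-28 + 6} + 3675\right) = - 37431 \left(\frac{1}{-22} \left(-169\right) + 3675\right) = - 37431 \left(\left(- \frac{1}{22}\right) \left(-169\right) + 3675\right) = - 37431 \left(\frac{169}{22} + 3675\right) = \left(-37431\right) \frac{81019}{22} = - \frac{3032622189}{22}$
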